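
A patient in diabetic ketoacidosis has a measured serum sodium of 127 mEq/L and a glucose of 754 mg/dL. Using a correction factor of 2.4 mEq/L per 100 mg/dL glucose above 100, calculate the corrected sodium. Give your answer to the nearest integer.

Corrected Na = measured Na + 2.4 · (glucose − 100)/100
= 127 + 2.4 · (754 − 100)/100
= 127 + 15.7
= 142.7 mEq/L

143 mEq/L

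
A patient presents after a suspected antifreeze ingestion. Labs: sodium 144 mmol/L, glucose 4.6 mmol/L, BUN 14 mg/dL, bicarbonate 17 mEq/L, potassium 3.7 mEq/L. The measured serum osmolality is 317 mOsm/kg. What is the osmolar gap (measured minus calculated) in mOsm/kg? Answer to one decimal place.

19.4 mOsm/kg

Calculated osmolality = 2·Na + glucose + BUN/2.8
= 2·144 + 4.6 + 14/2.8
= 288 + 4.60 + 5
= 297.6 mOsm/kg ≈ 297.6 mOsm/kg
Osmolar gap = measured − calculated = 317 − 297.6 = 19.4 mOsm/kg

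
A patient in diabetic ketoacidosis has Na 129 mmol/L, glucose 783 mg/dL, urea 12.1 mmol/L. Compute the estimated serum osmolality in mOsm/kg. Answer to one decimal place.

Calculated osmolality = 2·Na + glucose/18 + urea
= 2·129 + 783/18 + 12.1
= 258 + 43.50 + 12.10
= 313.6 mOsm/kg

313.6 mOsm/kg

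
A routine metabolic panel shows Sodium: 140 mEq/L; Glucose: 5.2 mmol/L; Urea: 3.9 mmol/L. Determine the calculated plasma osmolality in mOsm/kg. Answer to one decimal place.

289.1 mOsm/kg

Calculated osmolality = 2·Na + glucose + urea
= 2·140 + 5.2 + 3.9
= 280 + 5.20 + 3.90
= 289.1 mOsm/kg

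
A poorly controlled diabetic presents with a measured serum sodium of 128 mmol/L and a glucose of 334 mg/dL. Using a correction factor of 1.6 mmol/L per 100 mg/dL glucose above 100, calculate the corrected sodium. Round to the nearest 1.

132 mmol/L

Corrected Na = measured Na + 1.6 · (glucose − 100)/100
= 128 + 1.6 · (334 − 100)/100
= 128 + 3.7
= 131.7 mmol/L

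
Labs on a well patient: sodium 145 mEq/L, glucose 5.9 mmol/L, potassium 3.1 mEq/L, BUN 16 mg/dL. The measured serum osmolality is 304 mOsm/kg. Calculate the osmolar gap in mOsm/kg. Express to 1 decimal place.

2.4 mOsm/kg

Calculated osmolality = 2·Na + glucose + BUN/2.8
= 2·145 + 5.9 + 16/2.8
= 290 + 5.90 + 5.71
= 301.61 mOsm/kg ≈ 301.6 mOsm/kg
Osmolar gap = measured − calculated = 304 − 301.6 = 2.4 mOsm/kg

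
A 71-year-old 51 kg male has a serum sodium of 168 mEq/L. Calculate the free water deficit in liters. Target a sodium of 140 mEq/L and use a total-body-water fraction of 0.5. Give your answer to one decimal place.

TBW = 0.5 · 51 = 25.5 L
Free water deficit = TBW · (Na/140 − 1)
= 25.5 · (168/140 − 1)
= 25.5 · 0.2
= 5.1 L

5.1 L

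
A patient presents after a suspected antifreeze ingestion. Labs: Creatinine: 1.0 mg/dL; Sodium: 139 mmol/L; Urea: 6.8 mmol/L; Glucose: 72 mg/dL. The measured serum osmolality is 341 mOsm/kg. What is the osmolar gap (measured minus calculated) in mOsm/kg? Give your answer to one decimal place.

Calculated osmolality = 2·Na + glucose/18 + urea
= 2·139 + 72/18 + 6.8
= 278 + 4 + 6.80
= 288.8 mOsm/kg ≈ 288.8 mOsm/kg
Osmolar gap = measured − calculated = 341 − 288.8 = 52.2 mOsm/kg

52.2 mOsm/kg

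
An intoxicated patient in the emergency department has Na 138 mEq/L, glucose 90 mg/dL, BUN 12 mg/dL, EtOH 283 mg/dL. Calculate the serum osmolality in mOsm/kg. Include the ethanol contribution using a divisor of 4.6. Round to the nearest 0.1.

346.8 mOsm/kg

Calculated osmolality = 2·Na + glucose/18 + BUN/2.8 + ethanol/4.6
= 2·138 + 90/18 + 12/2.8 + 283/4.6
= 276 + 5 + 4.29 + 61.52
= 346.81 mOsm/kg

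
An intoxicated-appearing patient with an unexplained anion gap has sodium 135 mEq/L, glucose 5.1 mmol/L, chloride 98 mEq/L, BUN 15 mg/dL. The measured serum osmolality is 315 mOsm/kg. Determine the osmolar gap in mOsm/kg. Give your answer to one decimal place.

Calculated osmolality = 2·Na + glucose + BUN/2.8
= 2·135 + 5.1 + 15/2.8
= 270 + 5.10 + 5.36
= 280.46 mOsm/kg ≈ 280.5 mOsm/kg
Osmolar gap = measured − calculated = 315 − 280.5 = 34.5 mOsm/kg

34.5 mOsm/kg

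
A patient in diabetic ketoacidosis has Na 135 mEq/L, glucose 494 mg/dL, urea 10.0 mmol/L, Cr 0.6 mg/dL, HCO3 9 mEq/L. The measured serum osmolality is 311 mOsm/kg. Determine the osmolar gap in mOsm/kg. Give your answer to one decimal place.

Calculated osmolality = 2·Na + glucose/18 + urea
= 2·135 + 494/18 + 10
= 270 + 27.44 + 10
= 307.44 mOsm/kg ≈ 307.4 mOsm/kg
Osmolar gap = measured − calculated = 311 − 307.4 = 3.6 mOsm/kg

3.6 mOsm/kg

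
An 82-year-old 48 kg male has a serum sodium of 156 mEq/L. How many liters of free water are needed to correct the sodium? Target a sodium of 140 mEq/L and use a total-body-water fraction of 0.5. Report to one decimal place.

2.7 L

TBW = 0.5 · 48 = 24 L
Free water deficit = TBW · (Na/140 − 1)
= 24 · (156/140 − 1)
= 24 · 0.1143
= 2.74 L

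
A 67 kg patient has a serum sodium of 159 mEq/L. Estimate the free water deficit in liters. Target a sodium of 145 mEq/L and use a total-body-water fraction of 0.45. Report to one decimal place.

2.9 L

TBW = 0.45 · 67 = 30.15 L
Free water deficit = TBW · (Na/145 − 1)
= 30.15 · (159/145 − 1)
= 30.15 · 0.0966
= 2.91 L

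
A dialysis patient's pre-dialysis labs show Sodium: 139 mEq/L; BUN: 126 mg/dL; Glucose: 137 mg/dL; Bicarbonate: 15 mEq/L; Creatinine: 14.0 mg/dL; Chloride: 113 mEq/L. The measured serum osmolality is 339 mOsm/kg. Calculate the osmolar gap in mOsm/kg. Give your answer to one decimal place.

8.4 mOsm/kg

Calculated osmolality = 2·Na + glucose/18 + BUN/2.8
= 2·139 + 137/18 + 126/2.8
= 278 + 7.61 + 45
= 330.61 mOsm/kg ≈ 330.6 mOsm/kg
Osmolar gap = measured − calculated = 339 − 330.6 = 8.4 mOsm/kg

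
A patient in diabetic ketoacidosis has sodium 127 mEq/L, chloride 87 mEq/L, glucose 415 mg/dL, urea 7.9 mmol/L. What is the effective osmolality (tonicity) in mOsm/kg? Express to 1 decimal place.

277.1 mOsm/kg

Effective osmolality excludes urea (freely permeant across cell membranes):
2·Na + glucose/18
= 2·127 + 415/18
= 254 + 23.06
= 277.06 mOsm/kg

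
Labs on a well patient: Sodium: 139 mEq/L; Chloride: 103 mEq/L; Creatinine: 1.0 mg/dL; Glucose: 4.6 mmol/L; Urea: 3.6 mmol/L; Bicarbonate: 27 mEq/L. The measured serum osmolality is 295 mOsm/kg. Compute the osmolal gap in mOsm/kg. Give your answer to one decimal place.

Calculated osmolality = 2·Na + glucose + urea
= 2·139 + 4.6 + 3.6
= 278 + 4.60 + 3.60
= 286.2 mOsm/kg ≈ 286.2 mOsm/kg
Osmolar gap = measured − calculated = 295 − 286.2 = 8.8 mOsm/kg

8.8 mOsm/kg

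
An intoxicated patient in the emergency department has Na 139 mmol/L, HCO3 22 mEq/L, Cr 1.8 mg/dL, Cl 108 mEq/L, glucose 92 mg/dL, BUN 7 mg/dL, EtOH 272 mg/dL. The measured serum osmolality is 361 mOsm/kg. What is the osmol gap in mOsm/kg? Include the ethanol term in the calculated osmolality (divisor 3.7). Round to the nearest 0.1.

Calculated osmolality = 2·Na + glucose/18 + BUN/2.8 + ethanol/3.7
= 2·139 + 92/18 + 7/2.8 + 272/3.7
= 278 + 5.11 + 2.50 + 73.51
= 359.12 mOsm/kg ≈ 359.1 mOsm/kg
Osmolar gap = measured − calculated = 361 − 359.1 = 1.9 mOsm/kg

1.9 mOsm/kg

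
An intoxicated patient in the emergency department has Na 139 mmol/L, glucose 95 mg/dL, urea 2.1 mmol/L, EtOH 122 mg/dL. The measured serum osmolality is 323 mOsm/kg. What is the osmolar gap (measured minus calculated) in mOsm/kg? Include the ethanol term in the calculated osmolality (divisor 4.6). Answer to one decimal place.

11.1 mOsm/kg

Calculated osmolality = 2·Na + glucose/18 + urea + ethanol/4.6
= 2·139 + 95/18 + 2.1 + 122/4.6
= 278 + 5.28 + 2.10 + 26.52
= 311.9 mOsm/kg ≈ 311.9 mOsm/kg
Osmolar gap = measured − calculated = 323 − 311.9 = 11.1 mOsm/kg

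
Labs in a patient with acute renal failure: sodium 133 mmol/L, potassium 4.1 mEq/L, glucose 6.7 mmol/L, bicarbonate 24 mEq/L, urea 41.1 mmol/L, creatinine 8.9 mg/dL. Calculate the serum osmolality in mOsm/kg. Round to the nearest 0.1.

313.8 mOsm/kg

Calculated osmolality = 2·Na + glucose + urea
= 2·133 + 6.7 + 41.1
= 266 + 6.70 + 41.10
= 313.8 mOsm/kg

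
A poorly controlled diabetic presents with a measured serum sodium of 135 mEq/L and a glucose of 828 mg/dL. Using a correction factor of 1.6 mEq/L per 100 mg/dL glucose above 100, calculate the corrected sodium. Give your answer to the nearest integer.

Corrected Na = measured Na + 1.6 · (glucose − 100)/100
= 135 + 1.6 · (828 − 100)/100
= 135 + 11.6
= 146.6 mEq/L

147 mEq/L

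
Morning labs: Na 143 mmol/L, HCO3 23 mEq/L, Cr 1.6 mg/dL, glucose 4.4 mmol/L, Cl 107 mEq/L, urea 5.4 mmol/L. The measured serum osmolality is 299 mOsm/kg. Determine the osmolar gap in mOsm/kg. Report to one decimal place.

3.2 mOsm/kg

Calculated osmolality = 2·Na + glucose + urea
= 2·143 + 4.4 + 5.4
= 286 + 4.40 + 5.40
= 295.8 mOsm/kg ≈ 295.8 mOsm/kg
Osmolar gap = measured − calculated = 299 − 295.8 = 3.2 mOsm/kg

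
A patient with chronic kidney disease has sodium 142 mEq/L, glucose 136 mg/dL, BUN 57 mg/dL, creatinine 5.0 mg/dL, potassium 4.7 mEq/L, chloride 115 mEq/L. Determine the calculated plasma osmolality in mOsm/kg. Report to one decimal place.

Calculated osmolality = 2·Na + glucose/18 + BUN/2.8
= 2·142 + 136/18 + 57/2.8
= 284 + 7.56 + 20.36
= 311.92 mOsm/kg

311.9 mOsm/kg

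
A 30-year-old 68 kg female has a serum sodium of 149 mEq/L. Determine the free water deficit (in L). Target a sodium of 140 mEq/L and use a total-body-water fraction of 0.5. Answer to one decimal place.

2.2 L

TBW = 0.5 · 68 = 34 L
Free water deficit = TBW · (Na/140 − 1)
= 34 · (149/140 − 1)
= 34 · 0.0643
= 2.19 L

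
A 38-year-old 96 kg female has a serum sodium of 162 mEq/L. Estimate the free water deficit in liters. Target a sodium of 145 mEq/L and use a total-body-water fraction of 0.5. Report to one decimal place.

TBW = 0.5 · 96 = 48 L
Free water deficit = TBW · (Na/145 − 1)
= 48 · (162/145 − 1)
= 48 · 0.1172
= 5.63 L

5.6 L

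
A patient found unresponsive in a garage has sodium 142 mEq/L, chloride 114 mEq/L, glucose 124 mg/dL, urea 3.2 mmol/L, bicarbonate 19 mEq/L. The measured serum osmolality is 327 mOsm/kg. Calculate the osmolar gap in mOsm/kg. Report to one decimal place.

32.9 mOsm/kg

Calculated osmolality = 2·Na + glucose/18 + urea
= 2·142 + 124/18 + 3.2
= 284 + 6.89 + 3.20
= 294.09 mOsm/kg ≈ 294.1 mOsm/kg
Osmolar gap = measured − calculated = 327 − 294.1 = 32.9 mOsm/kg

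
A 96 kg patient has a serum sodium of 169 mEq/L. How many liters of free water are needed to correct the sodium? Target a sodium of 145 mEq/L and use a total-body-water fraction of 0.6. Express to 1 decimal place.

TBW = 0.6 · 96 = 57.6 L
Free water deficit = TBW · (Na/145 − 1)
= 57.6 · (169/145 − 1)
= 57.6 · 0.1655
= 9.53 L

9.5 L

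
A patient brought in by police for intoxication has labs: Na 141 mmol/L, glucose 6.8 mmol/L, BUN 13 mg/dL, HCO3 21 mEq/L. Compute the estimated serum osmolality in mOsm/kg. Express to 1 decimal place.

Calculated osmolality = 2·Na + glucose + BUN/2.8
= 2·141 + 6.8 + 13/2.8
= 282 + 6.80 + 4.64
= 293.44 mOsm/kg

293.4 mOsm/kg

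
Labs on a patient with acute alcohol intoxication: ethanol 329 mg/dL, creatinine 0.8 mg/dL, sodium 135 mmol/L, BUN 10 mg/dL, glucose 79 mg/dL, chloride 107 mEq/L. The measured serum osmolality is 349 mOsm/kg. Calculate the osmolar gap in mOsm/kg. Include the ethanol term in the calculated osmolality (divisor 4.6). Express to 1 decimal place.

-0.5 mOsm/kg

Calculated osmolality = 2·Na + glucose/18 + BUN/2.8 + ethanol/4.6
= 2·135 + 79/18 + 10/2.8 + 329/4.6
= 270 + 4.39 + 3.57 + 71.52
= 349.48 mOsm/kg ≈ 349.5 mOsm/kg
Osmolar gap = measured − calculated = 349 − 349.5 = -0.5 mOsm/kg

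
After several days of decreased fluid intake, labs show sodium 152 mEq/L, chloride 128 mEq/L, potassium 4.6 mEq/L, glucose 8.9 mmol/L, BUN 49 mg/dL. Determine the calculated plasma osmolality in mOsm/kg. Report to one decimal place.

330.4 mOsm/kg

Calculated osmolality = 2·Na + glucose + BUN/2.8
= 2·152 + 8.9 + 49/2.8
= 304 + 8.90 + 17.50
= 330.4 mOsm/kg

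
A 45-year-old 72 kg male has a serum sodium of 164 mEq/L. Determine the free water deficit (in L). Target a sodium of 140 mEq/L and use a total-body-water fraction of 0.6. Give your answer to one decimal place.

TBW = 0.6 · 72 = 43.2 L
Free water deficit = TBW · (Na/140 − 1)
= 43.2 · (164/140 − 1)
= 43.2 · 0.1714
= 7.4 L

7.4 L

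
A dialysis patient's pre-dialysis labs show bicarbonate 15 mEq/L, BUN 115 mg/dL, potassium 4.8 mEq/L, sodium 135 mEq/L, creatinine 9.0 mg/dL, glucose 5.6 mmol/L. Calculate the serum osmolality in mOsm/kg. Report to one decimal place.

316.7 mOsm/kg

Calculated osmolality = 2·Na + glucose + BUN/2.8
= 2·135 + 5.6 + 115/2.8
= 270 + 5.60 + 41.07
= 316.67 mOsm/kg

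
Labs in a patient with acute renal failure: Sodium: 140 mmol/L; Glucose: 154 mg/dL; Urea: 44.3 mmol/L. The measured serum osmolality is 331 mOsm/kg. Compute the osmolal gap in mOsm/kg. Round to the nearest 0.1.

Calculated osmolality = 2·Na + glucose/18 + urea
= 2·140 + 154/18 + 44.3
= 280 + 8.56 + 44.30
= 332.86 mOsm/kg ≈ 332.9 mOsm/kg
Osmolar gap = measured − calculated = 331 − 332.9 = -1.9 mOsm/kg

-1.9 mOsm/kg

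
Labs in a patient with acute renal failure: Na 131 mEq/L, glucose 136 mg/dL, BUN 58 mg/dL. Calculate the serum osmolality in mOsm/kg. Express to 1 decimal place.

290.3 mOsm/kg

Calculated osmolality = 2·Na + glucose/18 + BUN/2.8
= 2·131 + 136/18 + 58/2.8
= 262 + 7.56 + 20.71
= 290.27 mOsm/kg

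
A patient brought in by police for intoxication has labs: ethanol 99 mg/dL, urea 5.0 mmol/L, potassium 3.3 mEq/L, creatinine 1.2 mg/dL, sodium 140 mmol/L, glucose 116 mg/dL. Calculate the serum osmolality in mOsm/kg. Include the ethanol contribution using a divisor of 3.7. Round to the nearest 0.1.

Calculated osmolality = 2·Na + glucose/18 + urea + ethanol/3.7
= 2·140 + 116/18 + 5 + 99/3.7
= 280 + 6.44 + 5 + 26.76
= 318.2 mOsm/kg

318.2 mOsm/kg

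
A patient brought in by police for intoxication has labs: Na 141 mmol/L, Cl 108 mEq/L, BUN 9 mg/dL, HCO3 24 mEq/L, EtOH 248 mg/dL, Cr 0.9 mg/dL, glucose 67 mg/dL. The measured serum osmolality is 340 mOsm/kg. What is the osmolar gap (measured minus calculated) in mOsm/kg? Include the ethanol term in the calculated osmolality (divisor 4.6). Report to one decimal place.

-2.8 mOsm/kg

Calculated osmolality = 2·Na + glucose/18 + BUN/2.8 + ethanol/4.6
= 2·141 + 67/18 + 9/2.8 + 248/4.6
= 282 + 3.72 + 3.21 + 53.91
= 342.84 mOsm/kg ≈ 342.8 mOsm/kg
Osmolar gap = measured − calculated = 340 − 342.8 = -2.8 mOsm/kg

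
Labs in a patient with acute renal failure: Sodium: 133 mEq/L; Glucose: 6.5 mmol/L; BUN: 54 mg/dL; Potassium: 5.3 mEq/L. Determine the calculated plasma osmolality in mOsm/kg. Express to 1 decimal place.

291.8 mOsm/kg

Calculated osmolality = 2·Na + glucose + BUN/2.8
= 2·133 + 6.5 + 54/2.8
= 266 + 6.50 + 19.29
= 291.79 mOsm/kg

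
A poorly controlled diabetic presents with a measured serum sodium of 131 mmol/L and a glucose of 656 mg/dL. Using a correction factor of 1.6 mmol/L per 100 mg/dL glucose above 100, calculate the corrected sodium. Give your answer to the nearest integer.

Corrected Na = measured Na + 1.6 · (glucose − 100)/100
= 131 + 1.6 · (656 − 100)/100
= 131 + 8.9
= 139.9 mmol/L

140 mmol/L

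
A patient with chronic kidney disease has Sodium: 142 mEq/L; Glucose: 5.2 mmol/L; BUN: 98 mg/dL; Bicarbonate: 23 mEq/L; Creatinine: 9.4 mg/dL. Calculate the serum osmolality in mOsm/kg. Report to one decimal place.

Calculated osmolality = 2·Na + glucose + BUN/2.8
= 2·142 + 5.2 + 98/2.8
= 284 + 5.20 + 35
= 324.2 mOsm/kg

324.2 mOsm/kg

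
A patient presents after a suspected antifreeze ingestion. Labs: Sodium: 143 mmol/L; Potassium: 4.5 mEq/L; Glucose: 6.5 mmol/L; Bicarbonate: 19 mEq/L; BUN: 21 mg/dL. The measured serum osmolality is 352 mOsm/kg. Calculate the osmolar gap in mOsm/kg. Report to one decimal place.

Calculated osmolality = 2·Na + glucose + BUN/2.8
= 2·143 + 6.5 + 21/2.8
= 286 + 6.50 + 7.50
= 300 mOsm/kg ≈ 300.0 mOsm/kg
Osmolar gap = measured − calculated = 352 − 300.0 = 52.0 mOsm/kg

52.0 mOsm/kg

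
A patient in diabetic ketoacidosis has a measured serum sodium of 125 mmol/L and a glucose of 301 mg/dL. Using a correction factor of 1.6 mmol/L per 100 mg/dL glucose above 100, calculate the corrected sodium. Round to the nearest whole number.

128 mmol/L

Corrected Na = measured Na + 1.6 · (glucose − 100)/100
= 125 + 1.6 · (301 − 100)/100
= 125 + 3.2
= 128.2 mmol/L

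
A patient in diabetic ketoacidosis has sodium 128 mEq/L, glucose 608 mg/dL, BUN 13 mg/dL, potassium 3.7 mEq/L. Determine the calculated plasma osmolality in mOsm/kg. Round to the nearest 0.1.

Calculated osmolality = 2·Na + glucose/18 + BUN/2.8
= 2·128 + 608/18 + 13/2.8
= 256 + 33.78 + 4.64
= 294.42 mOsm/kg

294.4 mOsm/kg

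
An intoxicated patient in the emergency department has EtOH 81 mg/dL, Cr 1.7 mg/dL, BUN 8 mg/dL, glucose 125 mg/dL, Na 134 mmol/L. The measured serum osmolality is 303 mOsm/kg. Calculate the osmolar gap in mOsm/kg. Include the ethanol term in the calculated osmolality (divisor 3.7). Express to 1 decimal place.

3.3 mOsm/kg

Calculated osmolality = 2·Na + glucose/18 + BUN/2.8 + ethanol/3.7
= 2·134 + 125/18 + 8/2.8 + 81/3.7
= 268 + 6.94 + 2.86 + 21.89
= 299.69 mOsm/kg ≈ 299.7 mOsm/kg
Osmolar gap = measured − calculated = 303 − 299.7 = 3.3 mOsm/kg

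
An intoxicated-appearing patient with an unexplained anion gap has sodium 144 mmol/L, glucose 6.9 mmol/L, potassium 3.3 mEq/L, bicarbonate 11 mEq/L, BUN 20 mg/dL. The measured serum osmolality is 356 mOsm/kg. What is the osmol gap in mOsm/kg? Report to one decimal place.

54.0 mOsm/kg

Calculated osmolality = 2·Na + glucose + BUN/2.8
= 2·144 + 6.9 + 20/2.8
= 288 + 6.90 + 7.14
= 302.04 mOsm/kg ≈ 302.0 mOsm/kg
Osmolar gap = measured − calculated = 356 − 302.0 = 54.0 mOsm/kg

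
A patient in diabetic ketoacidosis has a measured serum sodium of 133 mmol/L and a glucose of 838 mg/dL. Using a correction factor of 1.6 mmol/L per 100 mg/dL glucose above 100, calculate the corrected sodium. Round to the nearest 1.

145 mmol/L

Corrected Na = measured Na + 1.6 · (glucose − 100)/100
= 133 + 1.6 · (838 − 100)/100
= 133 + 11.8
= 144.8 mmol/L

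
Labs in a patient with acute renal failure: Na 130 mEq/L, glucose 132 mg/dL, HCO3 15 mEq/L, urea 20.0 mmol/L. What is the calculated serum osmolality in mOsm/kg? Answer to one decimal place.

Calculated osmolality = 2·Na + glucose/18 + urea
= 2·130 + 132/18 + 20
= 260 + 7.33 + 20
= 287.33 mOsm/kg

287.3 mOsm/kg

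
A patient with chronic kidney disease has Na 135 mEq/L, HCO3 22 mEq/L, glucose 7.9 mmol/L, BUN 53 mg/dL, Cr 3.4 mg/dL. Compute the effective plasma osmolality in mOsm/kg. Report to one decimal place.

Effective osmolality excludes urea (freely permeant across cell membranes):
2·Na + glucose
= 2·135 + 7.9
= 270 + 7.9
= 277.9 mOsm/kg

277.9 mOsm/kg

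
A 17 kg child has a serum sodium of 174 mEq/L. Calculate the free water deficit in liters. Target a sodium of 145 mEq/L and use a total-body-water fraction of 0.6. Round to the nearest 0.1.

TBW = 0.6 · 17 = 10.2 L
Free water deficit = TBW · (Na/145 − 1)
= 10.2 · (174/145 − 1)
= 10.2 · 0.2
= 2.04 L

2.0 L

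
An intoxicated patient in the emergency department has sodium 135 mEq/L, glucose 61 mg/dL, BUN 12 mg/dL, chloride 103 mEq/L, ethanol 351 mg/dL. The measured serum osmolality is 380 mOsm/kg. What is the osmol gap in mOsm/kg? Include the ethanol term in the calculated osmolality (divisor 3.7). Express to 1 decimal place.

Calculated osmolality = 2·Na + glucose/18 + BUN/2.8 + ethanol/3.7
= 2·135 + 61/18 + 12/2.8 + 351/3.7
= 270 + 3.39 + 4.29 + 94.86
= 372.54 mOsm/kg ≈ 372.5 mOsm/kg
Osmolar gap = measured − calculated = 380 − 372.5 = 7.5 mOsm/kg

7.5 mOsm/kg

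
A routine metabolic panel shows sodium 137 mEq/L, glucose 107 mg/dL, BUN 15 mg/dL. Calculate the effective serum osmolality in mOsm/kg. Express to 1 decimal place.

Effective osmolality excludes urea (freely permeant across cell membranes):
2·Na + glucose/18
= 2·137 + 107/18
= 274 + 5.94
= 279.94 mOsm/kg

279.9 mOsm/kg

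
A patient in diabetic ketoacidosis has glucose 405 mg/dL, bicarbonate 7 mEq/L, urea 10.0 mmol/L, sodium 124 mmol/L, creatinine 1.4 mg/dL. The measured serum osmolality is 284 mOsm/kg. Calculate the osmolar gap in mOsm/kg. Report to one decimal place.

3.5 mOsm/kg

Calculated osmolality = 2·Na + glucose/18 + urea
= 2·124 + 405/18 + 10
= 248 + 22.50 + 10
= 280.5 mOsm/kg ≈ 280.5 mOsm/kg
Osmolar gap = measured − calculated = 284 − 280.5 = 3.5 mOsm/kg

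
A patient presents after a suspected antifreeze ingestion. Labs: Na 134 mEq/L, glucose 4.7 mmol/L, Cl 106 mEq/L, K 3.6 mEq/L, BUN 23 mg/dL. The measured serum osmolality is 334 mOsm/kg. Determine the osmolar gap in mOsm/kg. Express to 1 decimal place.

Calculated osmolality = 2·Na + glucose + BUN/2.8
= 2·134 + 4.7 + 23/2.8
= 268 + 4.70 + 8.21
= 280.91 mOsm/kg ≈ 280.9 mOsm/kg
Osmolar gap = measured − calculated = 334 − 280.9 = 53.1 mOsm/kg

53.1 mOsm/kg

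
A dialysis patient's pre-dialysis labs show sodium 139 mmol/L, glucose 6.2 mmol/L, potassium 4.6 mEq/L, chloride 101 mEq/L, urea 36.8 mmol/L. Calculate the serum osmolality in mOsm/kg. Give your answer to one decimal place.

Calculated osmolality = 2·Na + glucose + urea
= 2·139 + 6.2 + 36.8
= 278 + 6.20 + 36.80
= 321 mOsm/kg

321.0 mOsm/kg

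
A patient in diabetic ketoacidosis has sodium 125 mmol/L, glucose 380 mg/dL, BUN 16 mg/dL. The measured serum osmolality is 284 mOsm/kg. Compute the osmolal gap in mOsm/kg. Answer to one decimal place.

7.2 mOsm/kg

Calculated osmolality = 2·Na + glucose/18 + BUN/2.8
= 2·125 + 380/18 + 16/2.8
= 250 + 21.11 + 5.71
= 276.82 mOsm/kg ≈ 276.8 mOsm/kg
Osmolar gap = measured − calculated = 284 − 276.8 = 7.2 mOsm/kg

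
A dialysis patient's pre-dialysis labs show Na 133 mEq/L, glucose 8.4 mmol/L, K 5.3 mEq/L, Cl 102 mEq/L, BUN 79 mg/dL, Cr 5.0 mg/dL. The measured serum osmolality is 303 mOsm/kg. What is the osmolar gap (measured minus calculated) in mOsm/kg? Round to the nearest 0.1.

Calculated osmolality = 2·Na + glucose + BUN/2.8
= 2·133 + 8.4 + 79/2.8
= 266 + 8.40 + 28.21
= 302.61 mOsm/kg ≈ 302.6 mOsm/kg
Osmolar gap = measured − calculated = 303 − 302.6 = 0.4 mOsm/kg

0.4 mOsm/kg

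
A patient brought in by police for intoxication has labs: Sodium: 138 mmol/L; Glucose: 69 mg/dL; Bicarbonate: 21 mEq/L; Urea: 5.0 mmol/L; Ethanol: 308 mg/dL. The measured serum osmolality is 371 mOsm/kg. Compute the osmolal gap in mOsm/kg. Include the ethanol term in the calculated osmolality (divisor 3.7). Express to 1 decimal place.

2.9 mOsm/kg

Calculated osmolality = 2·Na + glucose/18 + urea + ethanol/3.7
= 2·138 + 69/18 + 5 + 308/3.7
= 276 + 3.83 + 5 + 83.24
= 368.07 mOsm/kg ≈ 368.1 mOsm/kg
Osmolar gap = measured − calculated = 371 − 368.1 = 2.9 mOsm/kg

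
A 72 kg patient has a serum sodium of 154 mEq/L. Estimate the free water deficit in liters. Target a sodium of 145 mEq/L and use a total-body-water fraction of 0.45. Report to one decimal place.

TBW = 0.45 · 72 = 32.4 L
Free water deficit = TBW · (Na/145 − 1)
= 32.4 · (154/145 − 1)
= 32.4 · 0.0621
= 2.01 L

2.0 L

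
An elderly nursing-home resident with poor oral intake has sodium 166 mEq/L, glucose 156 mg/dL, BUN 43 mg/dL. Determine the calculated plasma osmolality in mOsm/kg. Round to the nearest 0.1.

Calculated osmolality = 2·Na + glucose/18 + BUN/2.8
= 2·166 + 156/18 + 43/2.8
= 332 + 8.67 + 15.36
= 356.03 mOsm/kg

356.0 mOsm/kg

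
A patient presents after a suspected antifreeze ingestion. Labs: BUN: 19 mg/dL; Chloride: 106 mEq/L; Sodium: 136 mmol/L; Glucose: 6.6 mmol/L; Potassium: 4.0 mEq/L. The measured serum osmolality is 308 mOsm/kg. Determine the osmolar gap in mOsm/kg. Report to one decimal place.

22.6 mOsm/kg

Calculated osmolality = 2·Na + glucose + BUN/2.8
= 2·136 + 6.6 + 19/2.8
= 272 + 6.60 + 6.79
= 285.39 mOsm/kg ≈ 285.4 mOsm/kg
Osmolar gap = measured − calculated = 308 − 285.4 = 22.6 mOsm/kg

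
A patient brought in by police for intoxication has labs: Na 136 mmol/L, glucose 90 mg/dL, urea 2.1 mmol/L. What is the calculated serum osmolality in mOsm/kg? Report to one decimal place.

279.1 mOsm/kg

Calculated osmolality = 2·Na + glucose/18 + urea
= 2·136 + 90/18 + 2.1
= 272 + 5 + 2.10
= 279.1 mOsm/kg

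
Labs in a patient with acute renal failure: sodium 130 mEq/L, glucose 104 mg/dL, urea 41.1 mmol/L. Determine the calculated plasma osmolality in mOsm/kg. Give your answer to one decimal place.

Calculated osmolality = 2·Na + glucose/18 + urea
= 2·130 + 104/18 + 41.1
= 260 + 5.78 + 41.10
= 306.88 mOsm/kg

306.9 mOsm/kg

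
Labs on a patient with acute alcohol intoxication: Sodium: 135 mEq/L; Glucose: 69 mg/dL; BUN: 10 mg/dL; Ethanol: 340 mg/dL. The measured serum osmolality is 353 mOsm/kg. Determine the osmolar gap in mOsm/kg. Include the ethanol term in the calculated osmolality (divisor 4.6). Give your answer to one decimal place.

Calculated osmolality = 2·Na + glucose/18 + BUN/2.8 + ethanol/4.6
= 2·135 + 69/18 + 10/2.8 + 340/4.6
= 270 + 3.83 + 3.57 + 73.91
= 351.31 mOsm/kg ≈ 351.3 mOsm/kg
Osmolar gap = measured − calculated = 353 − 351.3 = 1.7 mOsm/kg

1.7 mOsm/kg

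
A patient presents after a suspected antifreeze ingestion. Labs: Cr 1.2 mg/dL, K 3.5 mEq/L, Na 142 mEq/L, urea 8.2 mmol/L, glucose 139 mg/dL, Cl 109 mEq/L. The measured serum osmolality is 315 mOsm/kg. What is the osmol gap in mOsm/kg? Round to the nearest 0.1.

Calculated osmolality = 2·Na + glucose/18 + urea
= 2·142 + 139/18 + 8.2
= 284 + 7.72 + 8.20
= 299.92 mOsm/kg ≈ 299.9 mOsm/kg
Osmolar gap = measured − calculated = 315 − 299.9 = 15.1 mOsm/kg

15.1 mOsm/kg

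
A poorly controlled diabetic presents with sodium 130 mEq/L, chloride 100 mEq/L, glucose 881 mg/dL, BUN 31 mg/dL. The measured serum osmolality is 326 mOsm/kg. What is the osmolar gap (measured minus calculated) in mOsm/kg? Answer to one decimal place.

Calculated osmolality = 2·Na + glucose/18 + BUN/2.8
= 2·130 + 881/18 + 31/2.8
= 260 + 48.94 + 11.07
= 320.01 mOsm/kg ≈ 320.0 mOsm/kg
Osmolar gap = measured − calculated = 326 − 320.0 = 6.0 mOsm/kg

6.0 mOsm/kg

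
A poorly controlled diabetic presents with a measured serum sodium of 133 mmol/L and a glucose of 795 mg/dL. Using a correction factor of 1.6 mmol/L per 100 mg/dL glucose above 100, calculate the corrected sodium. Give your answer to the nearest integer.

144 mmol/L

Corrected Na = measured Na + 1.6 · (glucose − 100)/100
= 133 + 1.6 · (795 − 100)/100
= 133 + 11.1
= 144.1 mmol/L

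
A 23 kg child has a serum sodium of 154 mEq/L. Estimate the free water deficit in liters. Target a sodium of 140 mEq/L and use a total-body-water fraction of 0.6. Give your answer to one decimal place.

TBW = 0.6 · 23 = 13.8 L
Free water deficit = TBW · (Na/140 − 1)
= 13.8 · (154/140 − 1)
= 13.8 · 0.1
= 1.38 L

1.4 L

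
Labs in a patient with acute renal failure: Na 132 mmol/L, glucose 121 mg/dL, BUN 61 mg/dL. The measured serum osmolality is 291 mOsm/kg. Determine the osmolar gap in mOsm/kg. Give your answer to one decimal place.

-1.5 mOsm/kg

Calculated osmolality = 2·Na + glucose/18 + BUN/2.8
= 2·132 + 121/18 + 61/2.8
= 264 + 6.72 + 21.79
= 292.51 mOsm/kg ≈ 292.5 mOsm/kg
Osmolar gap = measured − calculated = 291 − 292.5 = -1.5 mOsm/kg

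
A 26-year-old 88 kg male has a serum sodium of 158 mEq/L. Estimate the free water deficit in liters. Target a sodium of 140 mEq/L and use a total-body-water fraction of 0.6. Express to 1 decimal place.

TBW = 0.6 · 88 = 52.8 L
Free water deficit = TBW · (Na/140 − 1)
= 52.8 · (158/140 − 1)
= 52.8 · 0.1286
= 6.79 L

6.8 L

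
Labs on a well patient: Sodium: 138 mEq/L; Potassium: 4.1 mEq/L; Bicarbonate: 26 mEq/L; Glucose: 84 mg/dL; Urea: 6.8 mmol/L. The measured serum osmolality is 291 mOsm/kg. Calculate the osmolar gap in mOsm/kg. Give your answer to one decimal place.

Calculated osmolality = 2·Na + glucose/18 + urea
= 2·138 + 84/18 + 6.8
= 276 + 4.67 + 6.80
= 287.47 mOsm/kg ≈ 287.5 mOsm/kg
Osmolar gap = measured − calculated = 291 − 287.5 = 3.5 mOsm/kg

3.5 mOsm/kg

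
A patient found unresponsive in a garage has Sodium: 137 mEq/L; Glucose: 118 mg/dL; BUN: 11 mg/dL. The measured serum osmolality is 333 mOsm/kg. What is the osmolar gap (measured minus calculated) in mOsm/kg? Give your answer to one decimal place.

Calculated osmolality = 2·Na + glucose/18 + BUN/2.8
= 2·137 + 118/18 + 11/2.8
= 274 + 6.56 + 3.93
= 284.49 mOsm/kg ≈ 284.5 mOsm/kg
Osmolar gap = measured − calculated = 333 − 284.5 = 48.5 mOsm/kg

48.5 mOsm/kg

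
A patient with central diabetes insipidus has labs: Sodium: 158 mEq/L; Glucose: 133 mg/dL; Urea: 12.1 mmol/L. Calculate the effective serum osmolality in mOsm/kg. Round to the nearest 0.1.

323.4 mOsm/kg

Effective osmolality excludes urea (freely permeant across cell membranes):
2·Na + glucose/18
= 2·158 + 133/18
= 316 + 7.39
= 323.39 mOsm/kg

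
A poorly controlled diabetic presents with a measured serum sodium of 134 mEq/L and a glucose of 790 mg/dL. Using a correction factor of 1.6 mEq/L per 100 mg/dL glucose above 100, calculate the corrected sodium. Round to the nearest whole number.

145 mEq/L

Corrected Na = measured Na + 1.6 · (glucose − 100)/100
= 134 + 1.6 · (790 − 100)/100
= 134 + 11
= 145 mEq/L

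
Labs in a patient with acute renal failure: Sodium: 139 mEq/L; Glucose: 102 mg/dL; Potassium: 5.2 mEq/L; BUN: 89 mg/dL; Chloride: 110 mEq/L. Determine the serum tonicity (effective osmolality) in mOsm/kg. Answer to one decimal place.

283.7 mOsm/kg

Effective osmolality excludes urea (freely permeant across cell membranes):
2·Na + glucose/18
= 2·139 + 102/18
= 278 + 5.67
= 283.67 mOsm/kg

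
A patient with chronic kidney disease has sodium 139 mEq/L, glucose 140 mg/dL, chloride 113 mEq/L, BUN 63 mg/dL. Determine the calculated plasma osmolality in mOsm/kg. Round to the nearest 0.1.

308.3 mOsm/kg

Calculated osmolality = 2·Na + glucose/18 + BUN/2.8
= 2·139 + 140/18 + 63/2.8
= 278 + 7.78 + 22.50
= 308.28 mOsm/kg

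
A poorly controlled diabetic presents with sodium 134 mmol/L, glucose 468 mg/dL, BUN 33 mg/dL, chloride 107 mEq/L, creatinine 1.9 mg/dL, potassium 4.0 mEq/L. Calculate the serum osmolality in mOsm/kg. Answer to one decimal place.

305.8 mOsm/kg

Calculated osmolality = 2·Na + glucose/18 + BUN/2.8
= 2·134 + 468/18 + 33/2.8
= 268 + 26 + 11.79
= 305.79 mOsm/kg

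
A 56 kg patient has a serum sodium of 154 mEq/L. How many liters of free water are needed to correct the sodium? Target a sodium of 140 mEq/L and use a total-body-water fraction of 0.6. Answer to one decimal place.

3.4 L

TBW = 0.6 · 56 = 33.6 L
Free water deficit = TBW · (Na/140 − 1)
= 33.6 · (154/140 − 1)
= 33.6 · 0.1
= 3.36 L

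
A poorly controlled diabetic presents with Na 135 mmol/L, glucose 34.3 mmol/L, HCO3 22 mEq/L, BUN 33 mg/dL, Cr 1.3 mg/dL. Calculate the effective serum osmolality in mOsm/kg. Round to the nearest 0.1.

Effective osmolality excludes urea (freely permeant across cell membranes):
2·Na + glucose
= 2·135 + 34.3
= 270 + 34.3
= 304.3 mOsm/kg

304.3 mOsm/kg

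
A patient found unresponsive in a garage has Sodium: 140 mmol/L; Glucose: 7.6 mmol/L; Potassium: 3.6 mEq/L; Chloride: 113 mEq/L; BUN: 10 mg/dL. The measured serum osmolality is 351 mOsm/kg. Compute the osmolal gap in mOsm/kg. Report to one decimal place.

59.8 mOsm/kg

Calculated osmolality = 2·Na + glucose + BUN/2.8
= 2·140 + 7.6 + 10/2.8
= 280 + 7.60 + 3.57
= 291.17 mOsm/kg ≈ 291.2 mOsm/kg
Osmolar gap = measured − calculated = 351 − 291.2 = 59.8 mOsm/kg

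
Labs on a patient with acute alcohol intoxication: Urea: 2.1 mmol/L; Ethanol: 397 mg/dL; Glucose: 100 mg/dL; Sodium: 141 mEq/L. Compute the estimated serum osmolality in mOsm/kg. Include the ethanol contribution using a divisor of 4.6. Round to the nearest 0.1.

Calculated osmolality = 2·Na + glucose/18 + urea + ethanol/4.6
= 2·141 + 100/18 + 2.1 + 397/4.6
= 282 + 5.56 + 2.10 + 86.30
= 375.96 mOsm/kg

376.0 mOsm/kg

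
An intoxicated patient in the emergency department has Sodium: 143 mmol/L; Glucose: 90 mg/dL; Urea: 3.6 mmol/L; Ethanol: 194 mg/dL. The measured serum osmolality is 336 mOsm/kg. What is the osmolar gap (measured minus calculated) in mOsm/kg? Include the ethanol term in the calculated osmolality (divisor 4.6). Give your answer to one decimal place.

Calculated osmolality = 2·Na + glucose/18 + urea + ethanol/4.6
= 2·143 + 90/18 + 3.6 + 194/4.6
= 286 + 5 + 3.60 + 42.17
= 336.77 mOsm/kg ≈ 336.8 mOsm/kg
Osmolar gap = measured − calculated = 336 − 336.8 = -0.8 mOsm/kg

-0.8 mOsm/kg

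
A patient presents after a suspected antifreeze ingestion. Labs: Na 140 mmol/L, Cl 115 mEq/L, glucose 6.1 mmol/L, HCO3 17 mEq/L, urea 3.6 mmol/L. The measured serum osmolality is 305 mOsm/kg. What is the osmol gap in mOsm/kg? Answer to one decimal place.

15.3 mOsm/kg

Calculated osmolality = 2·Na + glucose + urea
= 2·140 + 6.1 + 3.6
= 280 + 6.10 + 3.60
= 289.7 mOsm/kg ≈ 289.7 mOsm/kg
Osmolar gap = measured − calculated = 305 − 289.7 = 15.3 mOsm/kg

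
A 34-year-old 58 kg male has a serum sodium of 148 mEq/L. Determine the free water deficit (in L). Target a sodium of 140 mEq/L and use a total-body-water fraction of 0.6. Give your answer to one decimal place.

TBW = 0.6 · 58 = 34.8 L
Free water deficit = TBW · (Na/140 − 1)
= 34.8 · (148/140 − 1)
= 34.8 · 0.0571
= 1.99 L

2.0 L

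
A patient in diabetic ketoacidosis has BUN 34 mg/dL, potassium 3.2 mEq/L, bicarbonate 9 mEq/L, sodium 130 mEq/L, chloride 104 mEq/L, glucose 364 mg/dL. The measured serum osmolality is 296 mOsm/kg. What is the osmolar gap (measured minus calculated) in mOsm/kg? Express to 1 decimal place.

Calculated osmolality = 2·Na + glucose/18 + BUN/2.8
= 2·130 + 364/18 + 34/2.8
= 260 + 20.22 + 12.14
= 292.36 mOsm/kg ≈ 292.4 mOsm/kg
Osmolar gap = measured − calculated = 296 − 292.4 = 3.6 mOsm/kg

3.6 mOsm/kg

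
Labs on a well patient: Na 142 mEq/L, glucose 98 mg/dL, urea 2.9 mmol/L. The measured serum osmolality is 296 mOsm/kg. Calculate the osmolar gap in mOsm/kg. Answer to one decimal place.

3.7 mOsm/kg

Calculated osmolality = 2·Na + glucose/18 + urea
= 2·142 + 98/18 + 2.9
= 284 + 5.44 + 2.90
= 292.34 mOsm/kg ≈ 292.3 mOsm/kg
Osmolar gap = measured − calculated = 296 − 292.3 = 3.7 mOsm/kg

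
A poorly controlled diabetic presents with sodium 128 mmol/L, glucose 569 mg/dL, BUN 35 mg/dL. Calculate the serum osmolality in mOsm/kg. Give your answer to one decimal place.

300.1 mOsm/kg

Calculated osmolality = 2·Na + glucose/18 + BUN/2.8
= 2·128 + 569/18 + 35/2.8
= 256 + 31.61 + 12.50
= 300.11 mOsm/kg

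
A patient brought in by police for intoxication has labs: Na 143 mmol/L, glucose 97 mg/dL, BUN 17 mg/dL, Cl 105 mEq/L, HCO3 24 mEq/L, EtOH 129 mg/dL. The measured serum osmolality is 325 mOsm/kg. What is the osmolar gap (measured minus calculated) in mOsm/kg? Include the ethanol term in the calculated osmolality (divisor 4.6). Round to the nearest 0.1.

-0.5 mOsm/kg

Calculated osmolality = 2·Na + glucose/18 + BUN/2.8 + ethanol/4.6
= 2·143 + 97/18 + 17/2.8 + 129/4.6
= 286 + 5.39 + 6.07 + 28.04
= 325.5 mOsm/kg ≈ 325.5 mOsm/kg
Osmolar gap = measured − calculated = 325 − 325.5 = -0.5 mOsm/kg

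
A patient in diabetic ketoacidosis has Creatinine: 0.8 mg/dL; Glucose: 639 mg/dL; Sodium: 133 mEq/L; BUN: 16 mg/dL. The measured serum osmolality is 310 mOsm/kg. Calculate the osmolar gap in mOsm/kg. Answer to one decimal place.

2.8 mOsm/kg

Calculated osmolality = 2·Na + glucose/18 + BUN/2.8
= 2·133 + 639/18 + 16/2.8
= 266 + 35.50 + 5.71
= 307.21 mOsm/kg ≈ 307.2 mOsm/kg
Osmolar gap = measured − calculated = 310 − 307.2 = 2.8 mOsm/kg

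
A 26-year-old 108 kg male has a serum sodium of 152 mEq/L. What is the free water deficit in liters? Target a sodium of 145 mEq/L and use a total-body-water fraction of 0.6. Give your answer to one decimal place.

TBW = 0.6 · 108 = 64.8 L
Free water deficit = TBW · (Na/145 − 1)
= 64.8 · (152/145 − 1)
= 64.8 · 0.0483
= 3.13 L

3.1 L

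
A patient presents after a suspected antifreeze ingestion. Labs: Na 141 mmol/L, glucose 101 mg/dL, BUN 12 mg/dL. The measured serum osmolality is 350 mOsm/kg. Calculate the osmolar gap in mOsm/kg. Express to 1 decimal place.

58.1 mOsm/kg

Calculated osmolality = 2·Na + glucose/18 + BUN/2.8
= 2·141 + 101/18 + 12/2.8
= 282 + 5.61 + 4.29
= 291.9 mOsm/kg ≈ 291.9 mOsm/kg
Osmolar gap = measured − calculated = 350 − 291.9 = 58.1 mOsm/kg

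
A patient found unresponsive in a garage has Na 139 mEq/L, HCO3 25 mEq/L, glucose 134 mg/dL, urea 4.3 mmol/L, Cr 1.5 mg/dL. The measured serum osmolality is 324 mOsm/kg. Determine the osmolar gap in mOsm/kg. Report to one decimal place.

34.3 mOsm/kg

Calculated osmolality = 2·Na + glucose/18 + urea
= 2·139 + 134/18 + 4.3
= 278 + 7.44 + 4.30
= 289.74 mOsm/kg ≈ 289.7 mOsm/kg
Osmolar gap = measured − calculated = 324 − 289.7 = 34.3 mOsm/kg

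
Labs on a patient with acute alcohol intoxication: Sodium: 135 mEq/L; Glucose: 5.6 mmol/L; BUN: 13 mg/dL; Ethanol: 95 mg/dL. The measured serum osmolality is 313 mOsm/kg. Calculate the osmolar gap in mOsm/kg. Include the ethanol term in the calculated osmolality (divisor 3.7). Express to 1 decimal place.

Calculated osmolality = 2·Na + glucose + BUN/2.8 + ethanol/3.7
= 2·135 + 5.6 + 13/2.8 + 95/3.7
= 270 + 5.60 + 4.64 + 25.68
= 305.92 mOsm/kg ≈ 305.9 mOsm/kg
Osmolar gap = measured − calculated = 313 − 305.9 = 7.1 mOsm/kg

7.1 mOsm/kg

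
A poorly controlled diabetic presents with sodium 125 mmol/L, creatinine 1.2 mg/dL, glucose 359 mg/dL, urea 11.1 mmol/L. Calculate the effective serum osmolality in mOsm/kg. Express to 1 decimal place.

269.9 mOsm/kg

Effective osmolality excludes urea (freely permeant across cell membranes):
2·Na + glucose/18
= 2·125 + 359/18
= 250 + 19.94
= 269.94 mOsm/kg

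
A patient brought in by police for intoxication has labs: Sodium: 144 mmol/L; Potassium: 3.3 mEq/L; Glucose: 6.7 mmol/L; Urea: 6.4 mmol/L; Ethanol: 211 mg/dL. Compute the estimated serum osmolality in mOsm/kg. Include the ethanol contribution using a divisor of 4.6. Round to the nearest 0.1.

Calculated osmolality = 2·Na + glucose + urea + ethanol/4.6
= 2·144 + 6.7 + 6.4 + 211/4.6
= 288 + 6.70 + 6.40 + 45.87
= 346.97 mOsm/kg

347.0 mOsm/kg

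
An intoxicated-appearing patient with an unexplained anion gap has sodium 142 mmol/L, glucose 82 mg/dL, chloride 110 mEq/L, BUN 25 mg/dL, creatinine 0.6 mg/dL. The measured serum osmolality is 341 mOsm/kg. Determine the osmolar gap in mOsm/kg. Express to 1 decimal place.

43.5 mOsm/kg

Calculated osmolality = 2·Na + glucose/18 + BUN/2.8
= 2·142 + 82/18 + 25/2.8
= 284 + 4.56 + 8.93
= 297.49 mOsm/kg ≈ 297.5 mOsm/kg
Osmolar gap = measured − calculated = 341 − 297.5 = 43.5 mOsm/kg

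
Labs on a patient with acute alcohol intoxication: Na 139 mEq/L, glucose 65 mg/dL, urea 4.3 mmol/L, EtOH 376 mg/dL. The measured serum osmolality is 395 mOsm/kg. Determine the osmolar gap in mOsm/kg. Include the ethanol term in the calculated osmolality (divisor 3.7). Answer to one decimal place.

Calculated osmolality = 2·Na + glucose/18 + urea + ethanol/3.7
= 2·139 + 65/18 + 4.3 + 376/3.7
= 278 + 3.61 + 4.30 + 101.62
= 387.53 mOsm/kg ≈ 387.5 mOsm/kg
Osmolar gap = measured − calculated = 395 − 387.5 = 7.5 mOsm/kg

7.5 mOsm/kg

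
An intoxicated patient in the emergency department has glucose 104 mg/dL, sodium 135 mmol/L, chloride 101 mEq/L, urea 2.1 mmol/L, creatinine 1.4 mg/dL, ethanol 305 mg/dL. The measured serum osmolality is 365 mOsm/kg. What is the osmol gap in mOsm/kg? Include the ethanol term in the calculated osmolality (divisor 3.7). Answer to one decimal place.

Calculated osmolality = 2·Na + glucose/18 + urea + ethanol/3.7
= 2·135 + 104/18 + 2.1 + 305/3.7
= 270 + 5.78 + 2.10 + 82.43
= 360.31 mOsm/kg ≈ 360.3 mOsm/kg
Osmolar gap = measured − calculated = 365 − 360.3 = 4.7 mOsm/kg

4.7 mOsm/kg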